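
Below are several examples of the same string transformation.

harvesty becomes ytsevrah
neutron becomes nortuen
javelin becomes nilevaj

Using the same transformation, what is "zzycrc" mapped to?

crcyzz

In each case the input is transformed by: reverse the string.
So "zzycrc" becomes "crcyzz".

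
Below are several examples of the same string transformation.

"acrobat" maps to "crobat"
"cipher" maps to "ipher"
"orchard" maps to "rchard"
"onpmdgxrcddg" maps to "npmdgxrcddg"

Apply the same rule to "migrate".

igrate

In each case the input is transformed by: delete the first character.
Doing the same to "migrate": "igrate".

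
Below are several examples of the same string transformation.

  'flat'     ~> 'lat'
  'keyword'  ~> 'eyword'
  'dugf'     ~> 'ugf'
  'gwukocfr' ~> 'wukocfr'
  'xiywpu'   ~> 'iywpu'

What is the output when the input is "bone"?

one

Looking at the pairs, the operation is to delete the first character.
Applying that to "bone" gives "one".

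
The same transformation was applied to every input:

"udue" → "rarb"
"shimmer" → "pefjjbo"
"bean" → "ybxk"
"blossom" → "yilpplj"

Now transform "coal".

Looking at the pairs, the operation is to shift every letter 3 places backward in the alphabet (wrapping around).
"coal" → "zlxi".

zlxi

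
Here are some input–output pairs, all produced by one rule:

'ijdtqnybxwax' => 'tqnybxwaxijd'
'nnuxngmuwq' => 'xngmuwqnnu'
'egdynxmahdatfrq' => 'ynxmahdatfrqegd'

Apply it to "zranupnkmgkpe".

Each output is the input with this applied: move the first 3 characters to the end (rotate left by 3).
Doing the same to "zranupnkmgkpe": "nupnkmgkpezra".

nupnkmgkpezra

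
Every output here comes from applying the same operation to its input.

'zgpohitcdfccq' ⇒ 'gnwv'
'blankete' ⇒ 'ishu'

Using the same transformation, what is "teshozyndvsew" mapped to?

Looking at the pairs, the operation is to shift every letter 7 places forward in the alphabet (wrapping around), then keep only the first 4 characters.
Starting from "teshozyndvsew": after the first operation, "alzovgfukczld"; after the second, "alzo".
(Check on "zgpohitcdfccq": → "gnwvopajkmjjx" → "gnwv" ✓)

alzo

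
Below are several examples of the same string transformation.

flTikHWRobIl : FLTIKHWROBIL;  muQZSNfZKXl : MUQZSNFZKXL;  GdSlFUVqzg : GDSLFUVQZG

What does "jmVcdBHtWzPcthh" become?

The rule is to convert every letter to uppercase.
Doing the same to "jmVcdBHtWzPcthh": "JMVCDBHTWZPCTHH".

JMVCDBHTWZPCTHH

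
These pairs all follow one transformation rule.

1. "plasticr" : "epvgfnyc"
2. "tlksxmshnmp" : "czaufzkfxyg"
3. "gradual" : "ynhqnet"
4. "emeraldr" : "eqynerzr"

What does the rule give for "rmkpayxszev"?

The rule is to reverse the string, then shift every letter 13 places forward in the alphabet (wrapping around) — i.e. ROT13.
On "rmkpayxszev": the first step gives "vezsxyapkmr", and the second then gives "irmfklncxze".

irmfklncxze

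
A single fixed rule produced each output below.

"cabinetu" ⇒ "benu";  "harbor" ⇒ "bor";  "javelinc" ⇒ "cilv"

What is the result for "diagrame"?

Rule — sort the characters into alphabetical order, then keep every other character starting from the second (positions 2nd, 4th, 6th, ...).
"diagrame" → "aadegimr" → "aeir".

aeir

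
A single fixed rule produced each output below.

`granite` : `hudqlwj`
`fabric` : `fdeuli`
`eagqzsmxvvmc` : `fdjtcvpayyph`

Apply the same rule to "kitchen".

qlwfkhn

What's happening: shift every letter 3 places forward in the alphabet (wrapping around), then swap the first and last characters.
Working it through for "kitchen": intermediate "nlwfkhq", final "qlwfkhn".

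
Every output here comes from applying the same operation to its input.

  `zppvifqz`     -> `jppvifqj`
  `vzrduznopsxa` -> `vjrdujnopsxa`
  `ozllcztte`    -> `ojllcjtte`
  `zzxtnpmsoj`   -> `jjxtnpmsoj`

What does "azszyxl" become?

In each case the input is transformed by: replace every "z" with "j".
Doing the same to "azszyxl": "ajsjyxl".

ajsjyxl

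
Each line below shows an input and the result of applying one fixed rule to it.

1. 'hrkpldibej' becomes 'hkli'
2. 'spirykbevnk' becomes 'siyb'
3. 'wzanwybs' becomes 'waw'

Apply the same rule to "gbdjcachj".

gdc

What's happening: delete the last 3 characters, then keep every other character starting from the first (positions 1st, 3rd, 5th, ...).
Applying that to "gbdjcachj" gives "gdc".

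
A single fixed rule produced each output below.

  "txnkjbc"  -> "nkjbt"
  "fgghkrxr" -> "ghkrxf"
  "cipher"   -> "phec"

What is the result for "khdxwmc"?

dxwmk

Each output is the input with this applied: swap the first and last characters, then delete the first 2 characters.
Working it through for "khdxwmc": intermediate "chdxwmk", final "dxwmk".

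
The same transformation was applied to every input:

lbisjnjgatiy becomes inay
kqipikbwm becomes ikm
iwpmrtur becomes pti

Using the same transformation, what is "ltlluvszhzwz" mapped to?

Each output is the input with this applied: move the first 2 characters to the end (rotate left by 2), then keep one character in every 3, starting at position 1 (positions 1st, 4th, 7th, ...).
For "ltlluvszhzwz", step one produces "lluvszhzwzlt"; step two turns that into "lvhz".
(Check on "iwpmrtur": → "pmrturiw" → "pti" ✓)

lvhz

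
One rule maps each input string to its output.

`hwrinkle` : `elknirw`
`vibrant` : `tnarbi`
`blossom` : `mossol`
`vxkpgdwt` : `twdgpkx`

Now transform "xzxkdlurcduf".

Each output is the input with this applied: reverse the string, then delete the last character.
"xzxkdlurcduf" → "fudcruldkxzx" → "fudcruldkxz".

fudcruldkxz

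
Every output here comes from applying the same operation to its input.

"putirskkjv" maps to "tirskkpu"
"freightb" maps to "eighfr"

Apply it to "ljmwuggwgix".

What's happening: delete the last 2 characters, then move the first 2 characters to the end (rotate left by 2).
Working it through for "ljmwuggwgix": intermediate "ljmwuggwg", final "mwuggwglj".

mwuggwglj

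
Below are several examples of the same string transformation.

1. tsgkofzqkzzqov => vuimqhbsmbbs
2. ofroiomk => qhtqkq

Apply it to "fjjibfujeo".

The pattern: delete the last 2 characters, then shift every letter 2 places forward in the alphabet (wrapping around).
For "fjjibfujeo", step one produces "fjjibfuj"; step two turns that into "hllkdhwl".

hllkdhwl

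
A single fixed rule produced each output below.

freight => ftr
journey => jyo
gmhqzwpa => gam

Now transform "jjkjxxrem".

jmj

In each case the input is transformed by: take characters alternately from the front and the back (1st, last, 2nd, 2nd-last, ...), then keep only the first 3 characters.
For "jjkjxxrem", step one produces "jmjekrjxx"; step two turns that into "jmj".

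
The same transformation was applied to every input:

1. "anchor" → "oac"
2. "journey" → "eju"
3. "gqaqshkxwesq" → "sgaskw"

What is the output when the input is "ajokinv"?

In each case the input is transformed by: move the last 3 characters to the front (rotate right by 3), then keep every other character starting from the second (positions 2nd, 4th, 6th, ...).
On "ajokinv" that produces "nao".

nao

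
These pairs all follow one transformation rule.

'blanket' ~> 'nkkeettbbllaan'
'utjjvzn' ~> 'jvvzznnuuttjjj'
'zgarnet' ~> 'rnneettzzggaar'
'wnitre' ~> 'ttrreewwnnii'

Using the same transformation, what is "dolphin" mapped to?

phhiinnddoollp

Rule — double every character, then swap the front and back halves of the string.
So "dolphin" becomes "phhiinnddoollp".
(Check on "blanket": → "bbllaannkkeett" → "nkkeettbbllaan" ✓)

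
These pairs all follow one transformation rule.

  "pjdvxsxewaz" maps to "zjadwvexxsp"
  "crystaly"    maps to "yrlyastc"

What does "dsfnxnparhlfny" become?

The pattern: take characters alternately from the front and the back (1st, last, 2nd, 2nd-last, ...), then move the first character to the end.
For "dsfnxnparhlfny", step one produces "dysnffnlxhnrpa"; step two turns that into "ysnffnlxhnrpad".

ysnffnlxhnrpad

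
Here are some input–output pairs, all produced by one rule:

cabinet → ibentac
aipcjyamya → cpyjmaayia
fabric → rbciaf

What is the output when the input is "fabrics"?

rbcisaf

What's happening: swap each adjacent pair of characters (1↔2, 3↔4, ...), then move the first 2 characters to the end (rotate left by 2).
"fabrics" → "afrbcis" → "rbcisaf".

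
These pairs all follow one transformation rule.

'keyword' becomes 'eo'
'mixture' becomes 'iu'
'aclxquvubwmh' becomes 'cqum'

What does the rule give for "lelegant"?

Rule — keep one character in every 3, starting at position 2 (positions 2nd, 5th, 8th, ...).
Doing the same to "lelegant": "egt".

egt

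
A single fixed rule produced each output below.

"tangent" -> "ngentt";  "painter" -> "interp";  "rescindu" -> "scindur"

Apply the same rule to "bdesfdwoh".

What's happening: move the first character to the end, then delete the first character.
Working it through for "bdesfdwoh": intermediate "desfdwohb", final "esfdwohb".

esfdwohb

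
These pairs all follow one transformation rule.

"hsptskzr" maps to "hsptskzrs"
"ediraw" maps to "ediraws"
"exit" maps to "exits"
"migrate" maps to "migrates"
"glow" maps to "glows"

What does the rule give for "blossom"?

The rule is to append "s".
On "blossom" that produces "blossoms".

blossoms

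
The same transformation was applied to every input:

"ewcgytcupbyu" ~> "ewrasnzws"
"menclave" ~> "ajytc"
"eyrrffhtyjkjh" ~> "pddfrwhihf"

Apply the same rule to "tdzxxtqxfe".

vvrovdc

The transformation: delete the first 3 characters, then shift every letter 2 places backward in the alphabet (wrapping around).
Applying both steps to "tdzxxtqxfe": "xxtqxfe", then "vvrovdc".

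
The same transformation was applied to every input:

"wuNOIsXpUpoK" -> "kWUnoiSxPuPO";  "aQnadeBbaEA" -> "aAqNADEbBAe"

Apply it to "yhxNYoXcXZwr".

The transformation: flip the case of every letter, then move the last character to the front.
Applying that to "yhxNYoXcXZwr" gives "RYHXnyOxCxzW".

RYHXnyOxCxzW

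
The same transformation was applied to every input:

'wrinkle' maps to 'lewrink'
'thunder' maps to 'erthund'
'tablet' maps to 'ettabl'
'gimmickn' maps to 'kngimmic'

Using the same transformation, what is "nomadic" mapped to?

Each output is the input with this applied: move the last 2 characters to the front (rotate right by 2).
Applying that to "nomadic" gives "icnomad".

icnomad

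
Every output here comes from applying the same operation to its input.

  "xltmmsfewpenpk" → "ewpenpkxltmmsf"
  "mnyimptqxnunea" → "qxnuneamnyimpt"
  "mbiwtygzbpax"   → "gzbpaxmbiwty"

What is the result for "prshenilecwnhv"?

lecwnhvprsheni

What's happening: swap the front and back halves of the string.
So "prshenilecwnhv" becomes "lecwnhvprsheni".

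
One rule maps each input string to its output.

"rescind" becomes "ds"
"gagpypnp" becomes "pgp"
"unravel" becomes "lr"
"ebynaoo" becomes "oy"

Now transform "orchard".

dc

The rule is to move the last 2 characters to the front (rotate right by 2), then keep one character in every 3, starting at position 2 (positions 2nd, 5th, 8th, ...).
Working it through for "orchard": intermediate "rdorcha", final "dc".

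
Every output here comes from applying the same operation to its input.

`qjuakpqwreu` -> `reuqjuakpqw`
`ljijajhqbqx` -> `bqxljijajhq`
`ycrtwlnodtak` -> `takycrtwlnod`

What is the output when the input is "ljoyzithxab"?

xabljoyzith

Looking at the pairs, the operation is to move the last 3 characters to the front (rotate right by 3).
On "ljoyzithxab" that produces "xabljoyzith".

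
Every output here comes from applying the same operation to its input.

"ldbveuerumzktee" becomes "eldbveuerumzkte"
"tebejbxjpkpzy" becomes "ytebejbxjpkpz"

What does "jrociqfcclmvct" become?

Looking at the pairs, the operation is to move the last character to the front.
So "jrociqfcclmvct" becomes "tjrociqfcclmvc".

tjrociqfcclmvc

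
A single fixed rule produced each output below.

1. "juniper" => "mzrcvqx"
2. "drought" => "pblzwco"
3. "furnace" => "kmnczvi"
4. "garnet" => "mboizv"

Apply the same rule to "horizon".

Looking at the pairs, the operation is to move the last 2 characters to the front (rotate right by 2), then shift every letter 8 places forward in the alphabet (wrapping around).
Working it through for "horizon": intermediate "onhoriz", final "wvpwzqh".

wvpwzqh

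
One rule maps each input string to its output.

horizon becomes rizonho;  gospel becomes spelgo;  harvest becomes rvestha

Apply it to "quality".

alityqu

Looking at the pairs, the operation is to move the first 2 characters to the end (rotate left by 2).
On "quality" that produces "alityqu".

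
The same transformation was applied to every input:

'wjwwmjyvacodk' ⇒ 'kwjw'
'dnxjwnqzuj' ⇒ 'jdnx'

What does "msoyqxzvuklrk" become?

The transformation: move the last character to the front, then keep only the first 4 characters.
Working it through for "msoyqxzvuklrk": intermediate "kmsoyqxzvuklr", final "kmso".

kmso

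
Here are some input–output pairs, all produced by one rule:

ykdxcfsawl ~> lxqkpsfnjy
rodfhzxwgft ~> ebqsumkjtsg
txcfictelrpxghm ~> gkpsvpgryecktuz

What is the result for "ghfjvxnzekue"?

tuswikamrxhr

Rule — shift every letter 13 places forward in the alphabet (wrapping around) — i.e. ROT13.
So "ghfjvxnzekue" becomes "tuswikamrxhr".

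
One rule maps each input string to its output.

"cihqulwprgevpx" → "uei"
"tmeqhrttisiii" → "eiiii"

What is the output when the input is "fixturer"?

uei

The transformation: move the first 2 characters to the end (rotate left by 2), then keep only the vowels.
On "fixturer": the first step gives "xturerfi", and the second then gives "uei".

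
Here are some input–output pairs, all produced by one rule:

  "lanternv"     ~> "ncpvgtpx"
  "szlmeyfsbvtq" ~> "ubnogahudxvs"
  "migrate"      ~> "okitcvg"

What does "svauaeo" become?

The transformation: shift every letter 2 places forward in the alphabet (wrapping around).
On "svauaeo" that produces "uxcwcgq".

uxcwcgq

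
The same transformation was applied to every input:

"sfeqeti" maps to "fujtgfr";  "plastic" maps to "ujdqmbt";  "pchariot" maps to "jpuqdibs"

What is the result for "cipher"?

ifsdjq

The pattern: move the last 3 characters to the front (rotate right by 3), then shift every letter 1 place forward in the alphabet (wrapping around).
For "cipher" the result is "ifsdjq".
(Check on "sfeqeti": → "etisfeq" → "fujtgfr" ✓)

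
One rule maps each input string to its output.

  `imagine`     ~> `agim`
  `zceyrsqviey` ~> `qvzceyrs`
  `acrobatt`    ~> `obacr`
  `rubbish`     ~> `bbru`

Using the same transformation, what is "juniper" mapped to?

niju

Rule — delete the last 3 characters, then move the last 2 characters to the front (rotate right by 2).
"juniper" → "niju".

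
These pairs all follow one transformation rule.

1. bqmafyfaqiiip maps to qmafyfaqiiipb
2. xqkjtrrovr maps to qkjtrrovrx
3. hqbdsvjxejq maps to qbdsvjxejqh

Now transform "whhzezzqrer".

What's happening: move the first character to the end.
So "whhzezzqrer" becomes "hhzezzqrerw".

hhzezzqrerw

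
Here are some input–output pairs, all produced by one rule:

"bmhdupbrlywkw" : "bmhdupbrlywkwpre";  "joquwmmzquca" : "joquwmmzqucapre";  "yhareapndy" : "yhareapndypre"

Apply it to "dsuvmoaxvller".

In each case the input is transformed by: append "pre".
So "dsuvmoaxvller" becomes "dsuvmoaxvllerpre".

dsuvmoaxvllerpre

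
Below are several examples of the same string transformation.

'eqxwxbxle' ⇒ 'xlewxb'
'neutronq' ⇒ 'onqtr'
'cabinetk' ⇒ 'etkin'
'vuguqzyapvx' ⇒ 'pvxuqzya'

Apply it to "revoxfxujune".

uneoxfxuj

In each case the input is transformed by: delete the first 3 characters, then move the last 3 characters to the front (rotate right by 3).
Starting from "revoxfxujune": after the first operation, "oxfxujune"; after the second, "uneoxfxuj".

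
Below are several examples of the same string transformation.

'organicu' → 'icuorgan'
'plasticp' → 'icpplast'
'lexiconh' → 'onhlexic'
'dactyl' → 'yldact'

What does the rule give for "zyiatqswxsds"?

The transformation: move the first character to the end, then swap the front and back halves of the string.
Working it through for "zyiatqswxsds": intermediate "yiatqswxsdsz", final "wxsdszyiatqs".

wxsdszyiatqs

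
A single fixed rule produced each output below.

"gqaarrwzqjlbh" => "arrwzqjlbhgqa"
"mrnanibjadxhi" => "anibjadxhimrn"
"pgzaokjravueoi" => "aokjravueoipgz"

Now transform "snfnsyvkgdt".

nsyvkgdtsnf

Looking at the pairs, the operation is to move the first 3 characters to the end (rotate left by 3).
Doing the same to "snfnsyvkgdt": "nsyvkgdtsnf".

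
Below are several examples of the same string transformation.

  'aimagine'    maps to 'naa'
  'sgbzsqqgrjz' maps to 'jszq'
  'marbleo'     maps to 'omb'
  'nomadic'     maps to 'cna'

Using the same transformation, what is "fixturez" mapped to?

eft

The rule is to keep one character in every 3, starting at position 1 (positions 1st, 4th, 7th, ...), then move the last character to the front.
"fixturez" → "fte" → "eft".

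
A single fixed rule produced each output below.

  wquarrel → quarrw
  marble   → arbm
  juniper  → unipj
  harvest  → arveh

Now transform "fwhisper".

The pattern: delete the last 2 characters, then move the first character to the end.
Working it through for "fwhisper": intermediate "fwhisp", final "whispf".

whispf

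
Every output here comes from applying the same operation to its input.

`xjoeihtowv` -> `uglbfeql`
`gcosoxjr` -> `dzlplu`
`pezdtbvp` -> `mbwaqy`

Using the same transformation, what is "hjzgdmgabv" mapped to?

What's happening: delete the last 2 characters, then shift every letter 3 places backward in the alphabet (wrapping around).
Starting from "hjzgdmgabv": after the first operation, "hjzgdmga"; after the second, "egwdajdx".

egwdajdx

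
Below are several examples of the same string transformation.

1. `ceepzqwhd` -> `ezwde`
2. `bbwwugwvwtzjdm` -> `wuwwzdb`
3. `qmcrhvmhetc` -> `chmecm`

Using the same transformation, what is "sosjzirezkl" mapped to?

szrzlo

The rule is to move the first 2 characters to the end (rotate left by 2), then keep every other character starting from the first (positions 1st, 3rd, 5th, ...).
On "sosjzirezkl": the first step gives "sjzirezklso", and the second then gives "szrzlo".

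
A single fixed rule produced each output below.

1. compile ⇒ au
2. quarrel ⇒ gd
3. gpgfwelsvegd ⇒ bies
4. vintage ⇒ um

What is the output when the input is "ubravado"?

nha

The transformation: keep one character in every 3, starting at position 2 (positions 2nd, 5th, 8th, ...), then shift every letter 12 places forward in the alphabet (wrapping around).
Working it through for "ubravado": intermediate "bvo", final "nha".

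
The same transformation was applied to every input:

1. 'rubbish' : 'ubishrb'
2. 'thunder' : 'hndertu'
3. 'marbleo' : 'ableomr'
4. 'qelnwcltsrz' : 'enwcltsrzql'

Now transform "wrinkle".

rnklewi

What's happening: move the first 2 characters to the end (rotate left by 2), then swap the first and last characters.
"wrinkle" → "inklewr" → "rnklewi".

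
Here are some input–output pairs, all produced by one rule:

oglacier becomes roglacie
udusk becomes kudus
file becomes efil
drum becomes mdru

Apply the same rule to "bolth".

hbolt

Looking at the pairs, the operation is to move the last character to the front.
Applying that to "bolth" gives "hbolt".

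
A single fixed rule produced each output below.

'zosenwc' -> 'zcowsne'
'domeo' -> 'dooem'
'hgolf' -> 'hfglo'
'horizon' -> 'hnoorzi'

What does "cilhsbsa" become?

What's happening: take characters alternately from the front and the back (1st, last, 2nd, 2nd-last, ...).
Applying that to "cilhsbsa" gives "caislbhs".

caislbhs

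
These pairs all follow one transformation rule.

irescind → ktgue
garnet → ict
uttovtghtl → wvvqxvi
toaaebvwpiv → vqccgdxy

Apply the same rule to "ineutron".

The pattern: delete the last 3 characters, then shift every letter 2 places forward in the alphabet (wrapping around).
For "ineutron", step one produces "ineut"; step two turns that into "kpgwv".

kpgwv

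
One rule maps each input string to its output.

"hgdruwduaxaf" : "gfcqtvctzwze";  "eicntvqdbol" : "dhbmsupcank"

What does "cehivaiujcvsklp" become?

bdghuzhtiburjko

Each output is the input with this applied: shift every letter 1 place backward in the alphabet (wrapping around).
Applying that to "cehivaiujcvsklp" gives "bdghuzhtiburjko".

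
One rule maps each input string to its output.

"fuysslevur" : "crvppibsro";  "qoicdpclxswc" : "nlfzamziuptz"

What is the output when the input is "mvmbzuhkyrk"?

Looking at the pairs, the operation is to shift every letter 3 places backward in the alphabet (wrapping around).
Applying that to "mvmbzuhkyrk" gives "jsjywrehvoh".

jsjywrehvoh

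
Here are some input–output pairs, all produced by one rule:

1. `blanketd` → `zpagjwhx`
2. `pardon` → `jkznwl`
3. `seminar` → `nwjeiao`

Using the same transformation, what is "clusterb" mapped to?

The transformation: reverse the string, then shift every letter 4 places backward in the alphabet (wrapping around).
Applying that to "clusterb" gives "xnapoqhy".

xnapoqhy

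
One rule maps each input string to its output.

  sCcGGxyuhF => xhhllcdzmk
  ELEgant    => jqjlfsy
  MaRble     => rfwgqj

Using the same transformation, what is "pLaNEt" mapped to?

The rule is to shift every letter 5 places forward in the alphabet (wrapping around), then convert every letter to lowercase.
For "pLaNEt" the result is "uqfsjy".
(Check on "sCcGGxyuhF": → "xHhLLcdzmK" → "xhhllcdzmk" ✓)

uqfsjy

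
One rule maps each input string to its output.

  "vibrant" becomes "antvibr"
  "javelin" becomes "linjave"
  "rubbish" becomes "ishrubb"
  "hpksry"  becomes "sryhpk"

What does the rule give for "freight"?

The rule is to move the last 3 characters to the front (rotate right by 3).
Applying that to "freight" gives "ghtfrei".

ghtfrei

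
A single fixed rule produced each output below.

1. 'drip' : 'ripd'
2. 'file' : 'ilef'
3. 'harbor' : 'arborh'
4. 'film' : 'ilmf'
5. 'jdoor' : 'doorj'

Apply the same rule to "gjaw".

jawg

What's happening: move the first character to the end.
"gjaw" → "jawg".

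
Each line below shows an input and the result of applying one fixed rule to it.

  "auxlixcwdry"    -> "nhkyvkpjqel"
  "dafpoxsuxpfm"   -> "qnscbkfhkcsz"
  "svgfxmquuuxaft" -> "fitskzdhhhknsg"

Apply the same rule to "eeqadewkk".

rrdnqrjxx

In each case the input is transformed by: shift every letter 13 places forward in the alphabet (wrapping around) — i.e. ROT13.
Doing the same to "eeqadewkk": "rrdnqrjxx".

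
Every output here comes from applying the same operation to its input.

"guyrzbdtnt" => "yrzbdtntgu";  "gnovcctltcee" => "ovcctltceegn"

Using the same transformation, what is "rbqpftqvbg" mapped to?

qpftqvbgrb

The transformation: move the first 2 characters to the end (rotate left by 2).
So "rbqpftqvbg" becomes "qpftqvbgrb".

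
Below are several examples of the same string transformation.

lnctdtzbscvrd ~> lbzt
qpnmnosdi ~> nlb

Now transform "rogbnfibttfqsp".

Each output is the input with this applied: keep one character in every 3, starting at position 2 (positions 2nd, 5th, 8th, ...), then shift every letter 2 places backward in the alphabet (wrapping around).
Applying both steps to "rogbnfibttfqsp": "onbfp", then "mlzdn".

mlzdn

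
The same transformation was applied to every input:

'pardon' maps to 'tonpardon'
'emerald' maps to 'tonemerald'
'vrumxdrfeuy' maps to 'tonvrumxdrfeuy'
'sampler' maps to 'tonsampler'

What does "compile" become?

The transformation: prepend "ton".
Applying that to "compile" gives "toncompile".

toncompile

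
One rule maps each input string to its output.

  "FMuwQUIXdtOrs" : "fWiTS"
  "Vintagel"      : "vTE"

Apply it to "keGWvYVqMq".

Each output is the input with this applied: flip the case of every letter, then keep one character in every 3, starting at position 1 (positions 1st, 4th, 7th, ...).
Applying both steps to "keGWvYVqMq": "KEgwVyvQmQ", then "KwvQ".

KwvQ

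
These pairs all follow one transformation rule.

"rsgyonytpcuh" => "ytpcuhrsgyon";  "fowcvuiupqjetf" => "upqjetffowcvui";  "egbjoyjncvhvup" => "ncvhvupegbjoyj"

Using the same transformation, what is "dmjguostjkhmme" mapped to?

tjkhmmedmjguos

Each output is the input with this applied: swap the front and back halves of the string.
Applying that to "dmjguostjkhmme" gives "tjkhmmedmjguos".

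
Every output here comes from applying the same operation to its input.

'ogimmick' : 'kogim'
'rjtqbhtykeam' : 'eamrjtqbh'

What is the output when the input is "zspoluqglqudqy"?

udqyzspoluq

Looking at the pairs, the operation is to swap the front and back halves of the string, then delete the first 3 characters.
Starting from "zspoluqglqudqy": after the first operation, "glqudqyzspoluq"; after the second, "udqyzspoluq".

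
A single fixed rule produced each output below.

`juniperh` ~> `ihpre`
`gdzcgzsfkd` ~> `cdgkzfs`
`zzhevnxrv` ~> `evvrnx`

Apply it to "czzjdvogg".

What's happening: delete the first 3 characters, then take characters alternately from the front and the back (1st, last, 2nd, 2nd-last, ...).
For "czzjdvogg" the result is "jgdgvo".

jgdgvo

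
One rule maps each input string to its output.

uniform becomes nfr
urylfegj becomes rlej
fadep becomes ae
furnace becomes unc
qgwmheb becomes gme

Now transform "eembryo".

eby

The pattern: keep every other character starting from the second (positions 2nd, 4th, 6th, ...).
For "eembryo" the result is "eby".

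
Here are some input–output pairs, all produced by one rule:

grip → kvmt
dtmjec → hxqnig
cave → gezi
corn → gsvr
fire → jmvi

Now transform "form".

Rule — shift every letter 4 places forward in the alphabet (wrapping around).
Applying that to "form" gives "jsvq".

jsvq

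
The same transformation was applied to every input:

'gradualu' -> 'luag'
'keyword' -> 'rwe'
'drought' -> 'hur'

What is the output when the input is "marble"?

lrm

The transformation: reverse the string, then keep every other character starting from the second (positions 2nd, 4th, 6th, ...).
"marble" → "lrm".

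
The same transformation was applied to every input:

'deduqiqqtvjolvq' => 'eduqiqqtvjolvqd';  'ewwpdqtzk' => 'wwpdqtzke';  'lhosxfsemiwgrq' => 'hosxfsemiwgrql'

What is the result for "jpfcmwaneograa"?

The pattern: move the first character to the end.
For "jpfcmwaneograa" the result is "pfcmwaneograaj".

pfcmwaneograaj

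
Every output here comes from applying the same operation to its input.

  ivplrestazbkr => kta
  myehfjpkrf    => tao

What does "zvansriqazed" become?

In each case the input is transformed by: shift every letter 9 places forward in the alphabet (wrapping around), then keep only the last 3 characters.
Working it through for "zvansriqazed": intermediate "iejwbarzjinm", final "inm".

inm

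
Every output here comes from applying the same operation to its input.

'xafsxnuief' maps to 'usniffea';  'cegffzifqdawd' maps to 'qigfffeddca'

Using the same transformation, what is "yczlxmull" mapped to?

In each case the input is transformed by: sort the characters into reverse alphabetical order, then delete the first 2 characters.
Starting from "yczlxmull": after the first operation, "zyxumlllc"; after the second, "xumlllc".
(Check on "xafsxnuief": → "xxusniffea" → "usniffea" ✓)

xumlllc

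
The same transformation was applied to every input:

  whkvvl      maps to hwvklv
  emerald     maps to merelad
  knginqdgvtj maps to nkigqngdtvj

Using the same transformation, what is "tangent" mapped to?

The rule is to swap each adjacent pair of characters (1↔2, 3↔4, ...).
So "tangent" becomes "atgnnet".

atgnnet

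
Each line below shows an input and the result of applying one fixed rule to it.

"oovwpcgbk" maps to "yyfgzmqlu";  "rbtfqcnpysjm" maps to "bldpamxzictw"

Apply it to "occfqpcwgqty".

Looking at the pairs, the operation is to shift every letter 10 places forward in the alphabet (wrapping around).
Doing the same to "occfqpcwgqty": "ymmpazmgqadi".

ymmpazmgqadi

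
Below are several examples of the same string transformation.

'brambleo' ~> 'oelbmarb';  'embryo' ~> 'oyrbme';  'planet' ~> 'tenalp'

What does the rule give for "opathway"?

The transformation: reverse the string.
Doing the same to "opathway": "yawhtapo".

yawhtapo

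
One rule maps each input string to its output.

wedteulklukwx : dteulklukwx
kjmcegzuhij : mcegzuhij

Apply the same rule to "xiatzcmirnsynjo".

What's happening: delete the first 2 characters.
Doing the same to "xiatzcmirnsynjo": "atzcmirnsynjo".

atzcmirnsynjo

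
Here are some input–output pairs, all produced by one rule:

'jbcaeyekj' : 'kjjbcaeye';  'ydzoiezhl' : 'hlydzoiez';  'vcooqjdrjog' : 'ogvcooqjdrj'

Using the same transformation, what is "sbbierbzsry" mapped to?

Each output is the input with this applied: move the last 2 characters to the front (rotate right by 2).
Doing the same to "sbbierbzsry": "rysbbierbzs".

rysbbierbzs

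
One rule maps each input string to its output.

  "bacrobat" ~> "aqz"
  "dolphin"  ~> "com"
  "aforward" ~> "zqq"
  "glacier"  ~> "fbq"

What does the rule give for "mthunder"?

ltd

Looking at the pairs, the operation is to shift every letter 1 place backward in the alphabet (wrapping around), then keep one character in every 3, starting at position 1 (positions 1st, 4th, 7th, ...).
Working it through for "mthunder": intermediate "lsgtmcdq", final "ltd".
(Check on "glacier": → "fkzbhdq" → "fbq" ✓)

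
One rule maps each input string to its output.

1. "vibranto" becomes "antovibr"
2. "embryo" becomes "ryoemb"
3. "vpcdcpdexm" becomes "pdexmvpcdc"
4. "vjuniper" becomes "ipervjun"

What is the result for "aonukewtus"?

ewtusaonuk

Looking at the pairs, the operation is to swap the front and back halves of the string.
On "aonukewtus" that produces "ewtusaonuk".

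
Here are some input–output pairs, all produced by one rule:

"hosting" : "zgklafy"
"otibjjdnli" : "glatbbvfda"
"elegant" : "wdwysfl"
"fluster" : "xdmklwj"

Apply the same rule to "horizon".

Each output is the input with this applied: shift every letter 8 places backward in the alphabet (wrapping around).
Applying that to "horizon" gives "zgjargf".

zgjargf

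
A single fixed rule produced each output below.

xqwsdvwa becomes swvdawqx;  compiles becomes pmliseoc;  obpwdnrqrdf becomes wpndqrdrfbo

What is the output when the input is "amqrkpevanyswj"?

rqpkvenasyjwma

Each output is the input with this applied: swap each adjacent pair of characters (1↔2, 3↔4, ...), then move the first 2 characters to the end (rotate left by 2).
For "amqrkpevanyswj" the result is "rqpkvenasyjwma".
(Check on "obpwdnrqrdf": → "bowpndqrdrf" → "wpndqrdrfbo" ✓)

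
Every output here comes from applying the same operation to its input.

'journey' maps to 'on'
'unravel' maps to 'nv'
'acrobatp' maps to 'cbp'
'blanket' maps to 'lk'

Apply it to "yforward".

fwd

Looking at the pairs, the operation is to keep one character in every 3, starting at position 2 (positions 2nd, 5th, 8th, ...).
Doing the same to "yforward": "fwd".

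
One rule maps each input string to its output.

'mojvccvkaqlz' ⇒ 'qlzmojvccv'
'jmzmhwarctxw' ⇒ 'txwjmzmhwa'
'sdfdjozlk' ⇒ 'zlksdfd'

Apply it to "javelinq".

inqjav

The rule is to move the last 3 characters to the front (rotate right by 3), then delete the last 2 characters.
So "javelinq" becomes "inqjav".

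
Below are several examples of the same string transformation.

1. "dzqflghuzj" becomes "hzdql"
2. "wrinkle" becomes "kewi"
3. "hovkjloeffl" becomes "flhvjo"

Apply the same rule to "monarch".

Looking at the pairs, the operation is to keep every other character starting from the first (positions 1st, 3rd, 5th, ...), then move the last 2 characters to the front (rotate right by 2).
For "monarch", step one produces "mnrh"; step two turns that into "rhmn".

rhmn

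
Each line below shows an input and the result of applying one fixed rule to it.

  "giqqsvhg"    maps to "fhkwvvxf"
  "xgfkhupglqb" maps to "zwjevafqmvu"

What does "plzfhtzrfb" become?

uwioguqeao

Each output is the input with this applied: move the first 3 characters to the end (rotate left by 3), then shift every letter 11 places backward in the alphabet (wrapping around).
Starting from "plzfhtzrfb": after the first operation, "fhtzrfbplz"; after the second, "uwioguqeao".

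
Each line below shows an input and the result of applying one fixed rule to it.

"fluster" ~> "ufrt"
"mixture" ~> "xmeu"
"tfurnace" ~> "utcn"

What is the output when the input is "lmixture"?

In each case the input is transformed by: keep every other character starting from the first (positions 1st, 3rd, 5th, ...), then swap each adjacent pair of characters (1↔2, 3↔4, ...).
For "lmixture", step one produces "litr"; step two turns that into "ilrt".

ilrt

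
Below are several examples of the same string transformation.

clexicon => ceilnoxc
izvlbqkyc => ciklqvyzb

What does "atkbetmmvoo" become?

bekmmoottva

In each case the input is transformed by: sort the characters into alphabetical order, then move the first character to the end.
For "atkbetmmvoo" the result is "bekmmoottva".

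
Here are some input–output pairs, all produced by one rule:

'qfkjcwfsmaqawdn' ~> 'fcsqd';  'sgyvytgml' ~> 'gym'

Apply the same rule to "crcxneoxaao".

In each case the input is transformed by: keep one character in every 3, starting at position 2 (positions 2nd, 5th, 8th, ...).
For "crcxneoxaao" the result is "rnxo".

rnxo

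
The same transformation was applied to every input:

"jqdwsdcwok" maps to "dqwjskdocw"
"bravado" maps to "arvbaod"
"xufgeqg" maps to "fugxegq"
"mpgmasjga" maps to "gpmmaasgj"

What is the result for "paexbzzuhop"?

The transformation: move the first 2 characters to the end (rotate left by 2), then take characters alternately from the front and the back (1st, last, 2nd, 2nd-last, ...).
Working it through for "paexbzzuhop": intermediate "exbzzuhoppa", final "eaxpbpzozhu".

eaxpbpzozhu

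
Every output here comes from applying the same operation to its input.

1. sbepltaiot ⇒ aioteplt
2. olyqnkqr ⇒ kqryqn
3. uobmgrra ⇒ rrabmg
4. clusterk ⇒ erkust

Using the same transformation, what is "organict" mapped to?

ictgan

The pattern: delete the first 2 characters, then swap the front and back halves of the string.
Working it through for "organict": intermediate "ganict", final "ictgan".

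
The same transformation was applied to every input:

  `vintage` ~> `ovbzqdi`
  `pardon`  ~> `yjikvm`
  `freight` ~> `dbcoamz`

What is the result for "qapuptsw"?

pkonrlvk

What's happening: shift every letter 5 places backward in the alphabet (wrapping around), then move the first 3 characters to the end (rotate left by 3).
So "qapuptsw" becomes "pkonrlvk".
(Check on "pardon": → "kvmyji" → "yjikvm" ✓)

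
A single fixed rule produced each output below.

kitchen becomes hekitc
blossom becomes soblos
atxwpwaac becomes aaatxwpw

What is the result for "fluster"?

teflus

Rule — delete the last character, then move the last 2 characters to the front (rotate right by 2).
"fluster" → "teflus".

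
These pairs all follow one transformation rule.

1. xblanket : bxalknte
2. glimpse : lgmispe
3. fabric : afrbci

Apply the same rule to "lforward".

The rule is to swap each adjacent pair of characters (1↔2, 3↔4, ...).
"lforward" → "flroawdr".

flroawdr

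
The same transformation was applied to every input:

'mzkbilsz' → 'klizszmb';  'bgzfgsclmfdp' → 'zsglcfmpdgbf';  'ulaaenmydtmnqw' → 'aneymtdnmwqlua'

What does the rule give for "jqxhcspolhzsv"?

What's happening: swap each adjacent pair of characters (1↔2, 3↔4, ...), then move the first 3 characters to the end (rotate left by 3).
Working it through for "jqxhcspolhzsv": intermediate "qjhxscophlszv", final "xscophlszvqjh".

xscophlszvqjh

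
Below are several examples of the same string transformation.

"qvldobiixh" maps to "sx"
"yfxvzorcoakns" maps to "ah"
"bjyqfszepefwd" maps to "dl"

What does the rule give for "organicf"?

qt

The transformation: shift every letter 2 places forward in the alphabet (wrapping around), then keep only the first 2 characters.
On "organicf": the first step gives "qticpkeh", and the second then gives "qt".
(Check on "yfxvzorcoakns": → "ahzxbqteqcmpu" → "ah" ✓)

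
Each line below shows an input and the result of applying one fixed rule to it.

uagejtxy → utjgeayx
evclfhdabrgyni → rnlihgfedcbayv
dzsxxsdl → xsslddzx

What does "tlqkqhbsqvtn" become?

Looking at the pairs, the operation is to sort the characters into reverse alphabetical order, then move the first 2 characters to the end (rotate left by 2).
For "tlqkqhbsqvtn", step one produces "vttsqqqnlkhb"; step two turns that into "tsqqqnlkhbvt".

tsqqqnlkhbvt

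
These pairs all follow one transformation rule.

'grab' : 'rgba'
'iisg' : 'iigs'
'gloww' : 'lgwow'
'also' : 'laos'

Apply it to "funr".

The rule is to swap each adjacent pair of characters (1↔2, 3↔4, ...).
"funr" → "ufrn".

ufrn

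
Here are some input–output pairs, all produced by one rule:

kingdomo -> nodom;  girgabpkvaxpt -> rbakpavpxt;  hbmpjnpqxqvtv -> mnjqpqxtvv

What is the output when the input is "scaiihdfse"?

Each output is the input with this applied: swap each adjacent pair of characters (1↔2, 3↔4, ...), then delete the first 3 characters.
For "scaiihdfse", step one produces "csiahifdes"; step two turns that into "ahifdes".
(Check on "kingdomo": → "ikgnodom" → "nodom" ✓)

ahifdes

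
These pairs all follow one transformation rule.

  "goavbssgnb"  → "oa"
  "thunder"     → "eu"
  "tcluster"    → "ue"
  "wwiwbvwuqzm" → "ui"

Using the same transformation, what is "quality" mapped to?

The transformation: move the first 3 characters to the end (rotate left by 3), then keep only the vowels.
On "quality": the first step gives "lityqua", and the second then gives "iua".

iua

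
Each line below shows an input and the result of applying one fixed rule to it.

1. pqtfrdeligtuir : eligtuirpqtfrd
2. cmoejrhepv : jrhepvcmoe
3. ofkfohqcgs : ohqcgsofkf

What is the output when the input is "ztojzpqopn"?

Rule — swap the front and back halves of the string, then move the last character to the front.
"ztojzpqopn" → "pqopnztojz" → "zpqopnztoj".

zpqopnztoj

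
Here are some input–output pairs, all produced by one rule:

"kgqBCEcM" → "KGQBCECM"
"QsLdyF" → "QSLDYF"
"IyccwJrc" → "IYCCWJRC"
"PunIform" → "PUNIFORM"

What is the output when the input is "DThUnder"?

DTHUNDER

Each output is the input with this applied: convert every letter to uppercase.
"DThUnder" → "DTHUNDER".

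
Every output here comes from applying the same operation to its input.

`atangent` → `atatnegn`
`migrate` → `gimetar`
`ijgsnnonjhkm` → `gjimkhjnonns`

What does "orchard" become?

crodrah

The rule is to reverse the string, then move the last 3 characters to the front (rotate right by 3).
Starting from "orchard": after the first operation, "drahcro"; after the second, "crodrah".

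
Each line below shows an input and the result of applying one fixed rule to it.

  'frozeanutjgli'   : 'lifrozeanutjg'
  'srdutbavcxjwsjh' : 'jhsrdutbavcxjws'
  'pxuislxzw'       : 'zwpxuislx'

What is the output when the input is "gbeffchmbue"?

uegbeffchmb

In each case the input is transformed by: move the last 2 characters to the front (rotate right by 2).
On "gbeffchmbue" that produces "uegbeffchmb".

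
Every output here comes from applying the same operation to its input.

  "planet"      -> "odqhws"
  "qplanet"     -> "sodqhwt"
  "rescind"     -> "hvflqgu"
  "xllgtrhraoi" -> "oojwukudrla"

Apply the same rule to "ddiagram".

Each output is the input with this applied: move the first character to the end, then shift every letter 3 places forward in the alphabet (wrapping around).
On "ddiagram": the first step gives "diagramd", and the second then gives "gldjudpg".

gldjudpg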